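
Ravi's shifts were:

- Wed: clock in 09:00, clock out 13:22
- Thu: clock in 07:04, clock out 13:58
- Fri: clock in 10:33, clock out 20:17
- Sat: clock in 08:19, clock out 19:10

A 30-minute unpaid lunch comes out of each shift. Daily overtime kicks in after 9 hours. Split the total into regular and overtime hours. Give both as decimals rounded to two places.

Wed: 09:00–13:22 = 4 h 22 min; less 30 min break → 3 h 52 min
Thu: 07:04–13:58 = 6 h 54 min; less 30 min break → 6 h 24 min
Fri: 10:33–20:17 = 9 h 44 min; less 30 min break → 9 h 14 min
Sat: 08:19–19:10 = 10 h 51 min; less 30 min break → 10 h 21 min
Wed reg 3 h 52 min / OT 0 h 0 min; Thu reg 6 h 24 min / OT 0 h 0 min; Fri reg 9 h 0 min / OT 0 h 14 min; Sat reg 9 h 0 min / OT 1 h 21 min.
Totals: regular 28 h 16 min, overtime 1 h 35 min.

Regular 28.27 hours, overtime 1.58 hours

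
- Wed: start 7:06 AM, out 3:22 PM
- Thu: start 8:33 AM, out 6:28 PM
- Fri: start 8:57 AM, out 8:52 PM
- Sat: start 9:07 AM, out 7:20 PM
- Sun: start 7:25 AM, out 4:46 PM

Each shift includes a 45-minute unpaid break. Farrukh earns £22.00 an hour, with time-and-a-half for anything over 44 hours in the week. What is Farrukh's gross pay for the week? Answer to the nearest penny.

Wed: 7:06 AM–3:22 PM = 8 h 16 min; less 45 min break → 7 h 31 min
Thu: 8:33 AM–6:28 PM = 9 h 55 min; less 45 min break → 9 h 10 min
Fri: 8:57 AM–8:52 PM = 11 h 55 min; less 45 min break → 11 h 10 min
Sat: 9:07 AM–7:20 PM = 10 h 13 min; less 45 min break → 9 h 28 min
Sun: 7:25 AM–4:46 PM = 9 h 21 min; less 45 min break → 8 h 36 min
Total worked: 45 h 55 min = 2755 min.
Regular 44 h 0 min = 2640 min at £22.00/h; overtime 1 h 55 min = 115 min at £33.00/h.
Pay = (2640 × £22.00 + 115 × £33.00) ÷ 60 = £1031.25.

£1031.25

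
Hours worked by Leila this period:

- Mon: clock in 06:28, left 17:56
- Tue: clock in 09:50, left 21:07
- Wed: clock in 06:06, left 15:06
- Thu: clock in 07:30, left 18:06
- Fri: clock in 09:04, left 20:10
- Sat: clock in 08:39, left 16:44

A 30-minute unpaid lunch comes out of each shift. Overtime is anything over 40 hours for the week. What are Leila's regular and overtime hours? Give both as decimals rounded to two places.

Mon: 06:28–17:56 = 11 h 28 min; less 30 min break → 10 h 58 min
Tue: 09:50–21:07 = 11 h 17 min; less 30 min break → 10 h 47 min
Wed: 06:06–15:06 = 9 h 0 min; less 30 min break → 8 h 30 min
Thu: 07:30–18:06 = 10 h 36 min; less 30 min break → 10 h 6 min
Fri: 09:04–20:10 = 11 h 6 min; less 30 min break → 10 h 36 min
Sat: 08:39–16:44 = 8 h 5 min; less 30 min break → 7 h 35 min
Total worked: 58 h 32 min = 58.53 h.
Threshold 40 h → overtime 18 h 32 min, regular 40 h 0 min.

Regular 40.00 hours, overtime 18.53 hours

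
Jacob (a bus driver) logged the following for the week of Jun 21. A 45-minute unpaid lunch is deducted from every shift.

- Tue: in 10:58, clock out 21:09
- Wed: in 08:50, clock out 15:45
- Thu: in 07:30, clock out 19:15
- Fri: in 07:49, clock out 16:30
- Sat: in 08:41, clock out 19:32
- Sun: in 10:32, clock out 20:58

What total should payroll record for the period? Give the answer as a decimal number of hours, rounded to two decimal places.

54.32 hours

Tue: 10:58–21:09 = 10 h 11 min; less 45 min break → 9 h 26 min
Wed: 08:50–15:45 = 6 h 55 min; less 45 min break → 6 h 10 min
Thu: 07:30–19:15 = 11 h 45 min; less 45 min break → 11 h 0 min
Fri: 07:49–16:30 = 8 h 41 min; less 45 min break → 7 h 56 min
Sat: 08:41–19:32 = 10 h 51 min; less 45 min break → 10 h 6 min
Sun: 10:32–20:58 = 10 h 26 min; less 45 min break → 9 h 41 min
Total: 9 h 26 min + 6 h 10 min + 11 h 0 min + 7 h 56 min + 10 h 6 min + 9 h 41 min = 54 h 19 min.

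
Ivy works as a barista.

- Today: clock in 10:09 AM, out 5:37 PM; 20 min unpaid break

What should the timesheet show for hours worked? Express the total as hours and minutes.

Today: 10:09 AM–5:37 PM = 7 h 28 min; less 20 min break → 7 h 8 min

7 h 8 min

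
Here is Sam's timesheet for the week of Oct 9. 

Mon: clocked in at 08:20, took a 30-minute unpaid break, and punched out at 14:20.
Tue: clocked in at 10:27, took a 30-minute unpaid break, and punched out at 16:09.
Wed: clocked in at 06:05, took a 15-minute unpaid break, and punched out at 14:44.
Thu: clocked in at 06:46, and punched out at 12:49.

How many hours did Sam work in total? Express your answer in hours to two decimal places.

Mon: 08:20–14:20 = 6 h 0 min; less 30 min break → 5 h 30 min
Tue: 10:27–16:09 = 5 h 42 min; less 30 min break → 5 h 12 min
Wed: 06:05–14:44 = 8 h 39 min; less 15 min break → 8 h 24 min
Thu: 06:46–12:49 = 6 h 3 min
Total: 5 h 30 min + 5 h 12 min + 8 h 24 min + 6 h 3 min = 25 h 9 min.

25.15 hours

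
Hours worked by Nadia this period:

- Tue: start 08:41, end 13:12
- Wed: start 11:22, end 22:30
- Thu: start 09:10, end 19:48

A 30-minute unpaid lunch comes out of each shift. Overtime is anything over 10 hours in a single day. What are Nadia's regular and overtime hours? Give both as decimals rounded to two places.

Tue: 08:41–13:12 = 4 h 31 min; less 30 min break → 4 h 1 min
Wed: 11:22–22:30 = 11 h 8 min; less 30 min break → 10 h 38 min
Thu: 09:10–19:48 = 10 h 38 min; less 30 min break → 10 h 8 min
Tue reg 4 h 1 min / OT 0 h 0 min; Wed reg 10 h 0 min / OT 0 h 38 min; Thu reg 10 h 0 min / OT 0 h 8 min.
Totals: regular 24 h 1 min, overtime 0 h 46 min.

Regular 24.02 hours, overtime 0.77 hours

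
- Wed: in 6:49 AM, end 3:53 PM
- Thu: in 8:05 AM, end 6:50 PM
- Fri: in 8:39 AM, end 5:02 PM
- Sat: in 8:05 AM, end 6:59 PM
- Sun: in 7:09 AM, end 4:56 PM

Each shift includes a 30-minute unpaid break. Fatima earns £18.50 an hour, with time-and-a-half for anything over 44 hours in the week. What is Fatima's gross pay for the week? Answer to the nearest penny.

£880.14

Wed: 6:49 AM–3:53 PM = 9 h 4 min; less 30 min break → 8 h 34 min
Thu: 8:05 AM–6:50 PM = 10 h 45 min; less 30 min break → 10 h 15 min
Fri: 8:39 AM–5:02 PM = 8 h 23 min; less 30 min break → 7 h 53 min
Sat: 8:05 AM–6:59 PM = 10 h 54 min; less 30 min break → 10 h 24 min
Sun: 7:09 AM–4:56 PM = 9 h 47 min; less 30 min break → 9 h 17 min
Total worked: 46 h 23 min = 2783 min.
Regular 44 h 0 min = 2640 min at £18.50/h; overtime 2 h 23 min = 143 min at £27.75/h.
Pay = (2640 × £18.50 + 143 × £27.75) ÷ 60 = £880.14.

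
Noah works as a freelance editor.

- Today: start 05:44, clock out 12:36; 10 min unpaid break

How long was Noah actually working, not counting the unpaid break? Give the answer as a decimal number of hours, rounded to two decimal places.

6.70 hours

Today: 05:44–12:36 = 6 h 52 min; less 10 min break → 6 h 42 min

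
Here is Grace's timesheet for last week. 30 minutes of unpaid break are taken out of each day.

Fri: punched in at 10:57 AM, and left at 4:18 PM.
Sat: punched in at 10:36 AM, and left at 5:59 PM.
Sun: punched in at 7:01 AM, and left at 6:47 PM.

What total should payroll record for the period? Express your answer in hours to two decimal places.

23.00 hours

Fri: 10:57 AM–4:18 PM = 5 h 21 min; less 30 min break → 4 h 51 min
Sat: 10:36 AM–5:59 PM = 7 h 23 min; less 30 min break → 6 h 53 min
Sun: 7:01 AM–6:47 PM = 11 h 46 min; less 30 min break → 11 h 16 min
Total: 4 h 51 min + 6 h 53 min + 11 h 16 min = 23 h 0 min.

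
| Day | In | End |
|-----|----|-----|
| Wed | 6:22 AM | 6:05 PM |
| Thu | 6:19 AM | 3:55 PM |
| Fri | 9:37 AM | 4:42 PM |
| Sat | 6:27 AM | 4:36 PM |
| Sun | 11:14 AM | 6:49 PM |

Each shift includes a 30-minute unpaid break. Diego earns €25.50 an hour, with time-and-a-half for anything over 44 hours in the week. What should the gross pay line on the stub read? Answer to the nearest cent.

Wed: 6:22 AM–6:05 PM = 11 h 43 min; less 30 min break → 11 h 13 min
Thu: 6:19 AM–3:55 PM = 9 h 36 min; less 30 min break → 9 h 6 min
Fri: 9:37 AM–4:42 PM = 7 h 5 min; less 30 min break → 6 h 35 min
Sat: 6:27 AM–4:36 PM = 10 h 9 min; less 30 min break → 9 h 39 min
Sun: 11:14 AM–6:49 PM = 7 h 35 min; less 30 min break → 7 h 5 min
Total worked: 43 h 38 min = 2618 min.
Regular 43 h 38 min = 2618 min at €25.50/h; overtime 0 h 0 min = 0 min at €38.25/h.
Pay = (2618 × €25.50 + 0 × €38.25) ÷ 60 = €1112.65.

€1112.65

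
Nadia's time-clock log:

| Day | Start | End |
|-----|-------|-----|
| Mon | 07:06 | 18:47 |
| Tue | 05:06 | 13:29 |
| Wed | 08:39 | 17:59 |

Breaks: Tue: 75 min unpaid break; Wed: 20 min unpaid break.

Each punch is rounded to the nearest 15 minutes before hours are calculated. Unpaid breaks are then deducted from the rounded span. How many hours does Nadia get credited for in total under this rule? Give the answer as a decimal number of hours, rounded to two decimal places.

Mon: in 07:06→07:00, out 18:47→18:45; 11 h 45 min
Tue: in 05:06→05:00, out 13:29→13:30; 8 h 30 min − 75 min = 7 h 15 min
Wed: in 08:39→08:45, out 17:59→18:00; 9 h 15 min − 20 min = 8 h 55 min
Total credited: 27 h 55 min.

27.92 hours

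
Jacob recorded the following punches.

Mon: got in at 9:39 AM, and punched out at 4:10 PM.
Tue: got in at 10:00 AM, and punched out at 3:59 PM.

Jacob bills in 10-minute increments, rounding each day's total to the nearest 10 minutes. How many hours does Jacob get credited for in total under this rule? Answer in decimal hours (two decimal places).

Mon: 9:39 AM–4:10 PM = 6 h 31 min → rounds to 6 h 30 min
Tue: 10:00 AM–3:59 PM = 5 h 59 min → rounds to 6 h 0 min
Total credited: 12 h 30 min.

12.50 hours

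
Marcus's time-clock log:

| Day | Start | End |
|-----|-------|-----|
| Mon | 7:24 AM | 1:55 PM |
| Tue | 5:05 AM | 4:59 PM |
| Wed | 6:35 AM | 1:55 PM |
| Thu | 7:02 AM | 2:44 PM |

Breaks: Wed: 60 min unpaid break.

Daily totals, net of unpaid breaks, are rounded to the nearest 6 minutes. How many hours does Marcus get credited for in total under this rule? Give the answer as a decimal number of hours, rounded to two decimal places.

32.40 hours

Mon: 7:24 AM–1:55 PM = 6 h 31 min → rounds to 6 h 30 min
Tue: 5:05 AM–4:59 PM = 11 h 54 min → rounds to 11 h 54 min
Wed: 6:35 AM–1:55 PM = 7 h 20 min − 60 min = 6 h 20 min → rounds to 6 h 18 min
Thu: 7:02 AM–2:44 PM = 7 h 42 min → rounds to 7 h 42 min
Total credited: 32 h 24 min.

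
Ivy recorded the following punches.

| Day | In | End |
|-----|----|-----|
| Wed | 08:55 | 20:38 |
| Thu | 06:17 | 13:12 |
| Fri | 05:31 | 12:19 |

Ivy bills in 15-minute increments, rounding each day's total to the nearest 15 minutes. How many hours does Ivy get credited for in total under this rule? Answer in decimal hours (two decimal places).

Wed: 08:55–20:38 = 11 h 43 min → rounds to 11 h 45 min
Thu: 06:17–13:12 = 6 h 55 min → rounds to 7 h 0 min
Fri: 05:31–12:19 = 6 h 48 min → rounds to 6 h 45 min
Total credited: 25 h 30 min.

25.50 hours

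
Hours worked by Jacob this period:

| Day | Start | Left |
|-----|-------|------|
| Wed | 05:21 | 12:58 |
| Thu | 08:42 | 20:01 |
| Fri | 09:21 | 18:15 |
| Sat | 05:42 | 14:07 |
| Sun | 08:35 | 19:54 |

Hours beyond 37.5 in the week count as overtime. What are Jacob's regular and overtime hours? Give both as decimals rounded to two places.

Regular 37.50 hours, overtime 10.07 hours

Wed: 05:21–12:58 = 7 h 37 min
Thu: 08:42–20:01 = 11 h 19 min
Fri: 09:21–18:15 = 8 h 54 min
Sat: 05:42–14:07 = 8 h 25 min
Sun: 08:35–19:54 = 11 h 19 min
Total worked: 47 h 34 min = 47.57 h.
Threshold 37.5 h → overtime 10 h 4 min, regular 37 h 30 min.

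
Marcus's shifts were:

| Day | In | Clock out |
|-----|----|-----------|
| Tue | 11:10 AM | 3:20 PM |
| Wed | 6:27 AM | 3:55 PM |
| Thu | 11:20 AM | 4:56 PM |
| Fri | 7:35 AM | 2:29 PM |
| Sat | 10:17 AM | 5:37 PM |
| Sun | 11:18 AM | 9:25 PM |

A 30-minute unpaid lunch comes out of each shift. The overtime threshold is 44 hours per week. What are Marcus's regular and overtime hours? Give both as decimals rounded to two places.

Regular 40.58 hours, overtime 0.00 hours

Tue: 11:10 AM–3:20 PM = 4 h 10 min; less 30 min break → 3 h 40 min
Wed: 6:27 AM–3:55 PM = 9 h 28 min; less 30 min break → 8 h 58 min
Thu: 11:20 AM–4:56 PM = 5 h 36 min; less 30 min break → 5 h 6 min
Fri: 7:35 AM–2:29 PM = 6 h 54 min; less 30 min break → 6 h 24 min
Sat: 10:17 AM–5:37 PM = 7 h 20 min; less 30 min break → 6 h 50 min
Sun: 11:18 AM–9:25 PM = 10 h 7 min; less 30 min break → 9 h 37 min
Total worked: 40 h 35 min = 40.58 h.
Threshold 44 h → overtime 0 h 0 min, regular 40 h 35 min.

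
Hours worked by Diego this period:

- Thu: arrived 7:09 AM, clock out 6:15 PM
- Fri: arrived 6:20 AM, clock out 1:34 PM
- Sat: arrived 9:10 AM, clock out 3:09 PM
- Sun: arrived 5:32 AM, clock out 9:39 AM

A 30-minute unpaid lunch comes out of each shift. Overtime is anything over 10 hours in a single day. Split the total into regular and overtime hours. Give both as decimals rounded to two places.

Regular 25.83 hours, overtime 0.60 hours

Thu: 7:09 AM–6:15 PM = 11 h 6 min; less 30 min break → 10 h 36 min
Fri: 6:20 AM–1:34 PM = 7 h 14 min; less 30 min break → 6 h 44 min
Sat: 9:10 AM–3:09 PM = 5 h 59 min; less 30 min break → 5 h 29 min
Sun: 5:32 AM–9:39 AM = 4 h 7 min; less 30 min break → 3 h 37 min
Thu reg 10 h 0 min / OT 0 h 36 min; Fri reg 6 h 44 min / OT 0 h 0 min; Sat reg 5 h 29 min / OT 0 h 0 min; Sun reg 3 h 37 min / OT 0 h 0 min.
Totals: regular 25 h 50 min, overtime 0 h 36 min.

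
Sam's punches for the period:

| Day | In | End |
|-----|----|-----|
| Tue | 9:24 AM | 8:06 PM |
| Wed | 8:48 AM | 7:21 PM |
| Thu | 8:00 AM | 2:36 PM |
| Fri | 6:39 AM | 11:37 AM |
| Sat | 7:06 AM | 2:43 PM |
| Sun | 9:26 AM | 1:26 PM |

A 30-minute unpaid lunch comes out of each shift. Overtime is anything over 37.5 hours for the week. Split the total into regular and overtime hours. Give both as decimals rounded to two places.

Regular 37.50 hours, overtime 3.93 hours

Tue: 9:24 AM–8:06 PM = 10 h 42 min; less 30 min break → 10 h 12 min
Wed: 8:48 AM–7:21 PM = 10 h 33 min; less 30 min break → 10 h 3 min
Thu: 8:00 AM–2:36 PM = 6 h 36 min; less 30 min break → 6 h 6 min
Fri: 6:39 AM–11:37 AM = 4 h 58 min; less 30 min break → 4 h 28 min
Sat: 7:06 AM–2:43 PM = 7 h 37 min; less 30 min break → 7 h 7 min
Sun: 9:26 AM–1:26 PM = 4 h 0 min; less 30 min break → 3 h 30 min
Total worked: 41 h 26 min = 41.43 h.
Threshold 37.5 h → overtime 3 h 56 min, regular 37 h 30 min.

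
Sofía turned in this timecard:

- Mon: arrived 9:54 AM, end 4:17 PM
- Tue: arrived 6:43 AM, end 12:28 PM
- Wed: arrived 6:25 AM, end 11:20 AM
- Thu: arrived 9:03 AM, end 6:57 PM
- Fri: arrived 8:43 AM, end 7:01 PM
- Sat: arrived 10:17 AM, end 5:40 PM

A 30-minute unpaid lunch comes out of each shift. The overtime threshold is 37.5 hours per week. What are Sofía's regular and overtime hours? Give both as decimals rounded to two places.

Regular 37.50 hours, overtime 4.13 hours

Mon: 9:54 AM–4:17 PM = 6 h 23 min; less 30 min break → 5 h 53 min
Tue: 6:43 AM–12:28 PM = 5 h 45 min; less 30 min break → 5 h 15 min
Wed: 6:25 AM–11:20 AM = 4 h 55 min; less 30 min break → 4 h 25 min
Thu: 9:03 AM–6:57 PM = 9 h 54 min; less 30 min break → 9 h 24 min
Fri: 8:43 AM–7:01 PM = 10 h 18 min; less 30 min break → 9 h 48 min
Sat: 10:17 AM–5:40 PM = 7 h 23 min; less 30 min break → 6 h 53 min
Total worked: 41 h 38 min = 41.63 h.
Threshold 37.5 h → overtime 4 h 8 min, regular 37 h 30 min.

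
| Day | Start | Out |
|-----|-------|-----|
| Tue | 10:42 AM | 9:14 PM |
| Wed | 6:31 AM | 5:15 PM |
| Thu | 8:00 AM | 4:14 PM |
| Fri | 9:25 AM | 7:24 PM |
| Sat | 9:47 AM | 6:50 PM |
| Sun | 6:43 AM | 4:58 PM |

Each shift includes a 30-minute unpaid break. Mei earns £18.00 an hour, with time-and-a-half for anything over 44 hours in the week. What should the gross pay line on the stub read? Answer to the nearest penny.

£1110.15

Tue: 10:42 AM–9:14 PM = 10 h 32 min; less 30 min break → 10 h 2 min
Wed: 6:31 AM–5:15 PM = 10 h 44 min; less 30 min break → 10 h 14 min
Thu: 8:00 AM–4:14 PM = 8 h 14 min; less 30 min break → 7 h 44 min
Fri: 9:25 AM–7:24 PM = 9 h 59 min; less 30 min break → 9 h 29 min
Sat: 9:47 AM–6:50 PM = 9 h 3 min; less 30 min break → 8 h 33 min
Sun: 6:43 AM–4:58 PM = 10 h 15 min; less 30 min break → 9 h 45 min
Total worked: 55 h 47 min = 3347 min.
Regular 44 h 0 min = 2640 min at £18.00/h; overtime 11 h 47 min = 707 min at £27.00/h.
Pay = (2640 × £18.00 + 707 × £27.00) ÷ 60 = £1110.15.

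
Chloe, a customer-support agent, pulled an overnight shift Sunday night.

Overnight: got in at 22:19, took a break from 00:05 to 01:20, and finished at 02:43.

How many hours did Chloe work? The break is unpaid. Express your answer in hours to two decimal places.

3.15 hours

Overnight: 22:19 → midnight = 1 h 41 min; midnight → 02:43 = 2 h 43 min; span 4 h 24 min; less 75 min break → 3 h 9 min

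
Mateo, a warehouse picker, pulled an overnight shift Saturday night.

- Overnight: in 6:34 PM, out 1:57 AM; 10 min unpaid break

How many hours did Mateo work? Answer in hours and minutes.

Overnight: 6:34 PM → midnight = 5 h 26 min; midnight → 1:57 AM = 1 h 57 min; span 7 h 23 min; less 10 min break → 7 h 13 min

7 h 13 min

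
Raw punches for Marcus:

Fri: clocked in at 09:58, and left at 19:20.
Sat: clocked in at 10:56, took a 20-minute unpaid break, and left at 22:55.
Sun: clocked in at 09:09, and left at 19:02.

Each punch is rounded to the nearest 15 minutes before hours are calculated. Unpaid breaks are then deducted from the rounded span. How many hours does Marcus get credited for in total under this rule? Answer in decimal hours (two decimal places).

Fri: in 09:58→10:00, out 19:20→19:15; 9 h 15 min
Sat: in 10:56→11:00, out 22:55→23:00; 12 h 0 min − 20 min = 11 h 40 min
Sun: in 09:09→09:15, out 19:02→19:00; 9 h 45 min
Total credited: 30 h 40 min.

30.67 hours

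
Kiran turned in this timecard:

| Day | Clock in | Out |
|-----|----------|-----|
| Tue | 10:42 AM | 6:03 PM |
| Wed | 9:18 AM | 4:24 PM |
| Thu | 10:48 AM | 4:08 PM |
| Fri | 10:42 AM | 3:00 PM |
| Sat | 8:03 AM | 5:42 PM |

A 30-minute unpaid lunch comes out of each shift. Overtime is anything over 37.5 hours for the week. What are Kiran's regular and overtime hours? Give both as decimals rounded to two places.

Tue: 10:42 AM–6:03 PM = 7 h 21 min; less 30 min break → 6 h 51 min
Wed: 9:18 AM–4:24 PM = 7 h 6 min; less 30 min break → 6 h 36 min
Thu: 10:48 AM–4:08 PM = 5 h 20 min; less 30 min break → 4 h 50 min
Fri: 10:42 AM–3:00 PM = 4 h 18 min; less 30 min break → 3 h 48 min
Sat: 8:03 AM–5:42 PM = 9 h 39 min; less 30 min break → 9 h 9 min
Total worked: 31 h 14 min = 31.23 h.
Threshold 37.5 h → overtime 0 h 0 min, regular 31 h 14 min.

Regular 31.23 hours, overtime 0.00 hours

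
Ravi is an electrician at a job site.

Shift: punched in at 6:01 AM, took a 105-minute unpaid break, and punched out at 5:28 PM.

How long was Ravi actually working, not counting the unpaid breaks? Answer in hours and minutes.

9 h 42 min

Shift: 6:01 AM–5:28 PM = 11 h 27 min; less 105 min break → 9 h 42 min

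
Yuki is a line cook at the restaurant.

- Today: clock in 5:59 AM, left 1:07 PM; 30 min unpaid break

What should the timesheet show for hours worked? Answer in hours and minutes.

Today: 5:59 AM–1:07 PM = 7 h 8 min; less 30 min break → 6 h 38 min

6 h 38 min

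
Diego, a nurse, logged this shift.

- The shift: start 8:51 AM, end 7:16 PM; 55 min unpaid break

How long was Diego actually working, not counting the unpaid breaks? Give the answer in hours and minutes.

The shift: 8:51 AM–7:16 PM = 10 h 25 min; less 55 min break → 9 h 30 min

9 h 30 min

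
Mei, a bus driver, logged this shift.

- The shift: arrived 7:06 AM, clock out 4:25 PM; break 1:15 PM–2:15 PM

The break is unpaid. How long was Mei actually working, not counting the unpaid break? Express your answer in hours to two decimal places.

8.32 hours

The shift: 7:06 AM–4:25 PM = 9 h 19 min; less 60 min break → 8 h 19 min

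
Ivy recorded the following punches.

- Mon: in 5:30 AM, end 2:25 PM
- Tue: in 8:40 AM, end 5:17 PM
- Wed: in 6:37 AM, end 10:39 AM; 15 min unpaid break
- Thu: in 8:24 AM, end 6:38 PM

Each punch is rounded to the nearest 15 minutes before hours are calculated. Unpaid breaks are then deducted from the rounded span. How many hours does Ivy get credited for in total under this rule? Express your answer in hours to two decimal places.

31.75 hours

Mon: in 5:30 AM→5:30 AM, out 2:25 PM→2:30 PM; 9 h 0 min
Tue: in 8:40 AM→8:45 AM, out 5:17 PM→5:15 PM; 8 h 30 min
Wed: in 6:37 AM→6:30 AM, out 10:39 AM→10:45 AM; 4 h 15 min − 15 min = 4 h 0 min
Thu: in 8:24 AM→8:30 AM, out 6:38 PM→6:45 PM; 10 h 15 min
Total credited: 31 h 45 min.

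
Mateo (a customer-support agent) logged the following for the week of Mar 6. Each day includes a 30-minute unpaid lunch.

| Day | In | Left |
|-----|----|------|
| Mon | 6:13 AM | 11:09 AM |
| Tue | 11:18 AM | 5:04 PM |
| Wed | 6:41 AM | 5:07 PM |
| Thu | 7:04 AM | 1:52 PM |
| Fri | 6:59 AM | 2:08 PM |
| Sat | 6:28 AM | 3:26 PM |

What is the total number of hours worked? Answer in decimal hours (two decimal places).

Mon: 6:13 AM–11:09 AM = 4 h 56 min; less 30 min break → 4 h 26 min
Tue: 11:18 AM–5:04 PM = 5 h 46 min; less 30 min break → 5 h 16 min
Wed: 6:41 AM–5:07 PM = 10 h 26 min; less 30 min break → 9 h 56 min
Thu: 7:04 AM–1:52 PM = 6 h 48 min; less 30 min break → 6 h 18 min
Fri: 6:59 AM–2:08 PM = 7 h 9 min; less 30 min break → 6 h 39 min
Sat: 6:28 AM–3:26 PM = 8 h 58 min; less 30 min break → 8 h 28 min
Total: 4 h 26 min + 5 h 16 min + 9 h 56 min + 6 h 18 min + 6 h 39 min + 8 h 28 min = 41 h 3 min.

41.05 hours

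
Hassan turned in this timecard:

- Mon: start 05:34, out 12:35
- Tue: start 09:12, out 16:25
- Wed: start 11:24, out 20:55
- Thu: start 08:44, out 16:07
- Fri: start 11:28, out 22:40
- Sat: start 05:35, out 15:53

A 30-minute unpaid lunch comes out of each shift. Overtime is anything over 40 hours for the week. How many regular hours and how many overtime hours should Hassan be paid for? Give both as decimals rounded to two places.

Mon: 05:34–12:35 = 7 h 1 min; less 30 min break → 6 h 31 min
Tue: 09:12–16:25 = 7 h 13 min; less 30 min break → 6 h 43 min
Wed: 11:24–20:55 = 9 h 31 min; less 30 min break → 9 h 1 min
Thu: 08:44–16:07 = 7 h 23 min; less 30 min break → 6 h 53 min
Fri: 11:28–22:40 = 11 h 12 min; less 30 min break → 10 h 42 min
Sat: 05:35–15:53 = 10 h 18 min; less 30 min break → 9 h 48 min
Total worked: 49 h 38 min = 49.63 h.
Threshold 40 h → overtime 9 h 38 min, regular 40 h 0 min.

Regular 40.00 hours, overtime 9.63 hours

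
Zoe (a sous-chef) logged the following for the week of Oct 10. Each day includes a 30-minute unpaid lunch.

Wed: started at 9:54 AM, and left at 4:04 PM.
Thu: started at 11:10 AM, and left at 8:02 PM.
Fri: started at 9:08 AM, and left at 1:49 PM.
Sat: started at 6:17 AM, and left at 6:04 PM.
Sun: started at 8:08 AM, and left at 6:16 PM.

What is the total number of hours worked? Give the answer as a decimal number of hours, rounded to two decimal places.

Wed: 9:54 AM–4:04 PM = 6 h 10 min; less 30 min break → 5 h 40 min
Thu: 11:10 AM–8:02 PM = 8 h 52 min; less 30 min break → 8 h 22 min
Fri: 9:08 AM–1:49 PM = 4 h 41 min; less 30 min break → 4 h 11 min
Sat: 6:17 AM–6:04 PM = 11 h 47 min; less 30 min break → 11 h 17 min
Sun: 8:08 AM–6:16 PM = 10 h 8 min; less 30 min break → 9 h 38 min
Total: 5 h 40 min + 8 h 22 min + 4 h 11 min + 11 h 17 min + 9 h 38 min = 39 h 8 min.

39.13 hours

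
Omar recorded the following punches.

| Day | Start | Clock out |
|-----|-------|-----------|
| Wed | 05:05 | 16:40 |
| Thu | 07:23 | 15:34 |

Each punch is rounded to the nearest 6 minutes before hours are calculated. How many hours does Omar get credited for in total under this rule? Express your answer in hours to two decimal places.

19.80 hours

Wed: in 05:05→05:06, out 16:40→16:42; 11 h 36 min
Thu: in 07:23→07:24, out 15:34→15:36; 8 h 12 min
Total credited: 19 h 48 min.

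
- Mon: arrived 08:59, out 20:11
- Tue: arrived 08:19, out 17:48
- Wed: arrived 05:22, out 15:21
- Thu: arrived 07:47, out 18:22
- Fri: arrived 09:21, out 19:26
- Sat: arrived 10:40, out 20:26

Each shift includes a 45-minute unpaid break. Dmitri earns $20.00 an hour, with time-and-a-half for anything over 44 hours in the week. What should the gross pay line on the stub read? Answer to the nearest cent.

$1258.00

Mon: 08:59–20:11 = 11 h 12 min; less 45 min break → 10 h 27 min
Tue: 08:19–17:48 = 9 h 29 min; less 45 min break → 8 h 44 min
Wed: 05:22–15:21 = 9 h 59 min; less 45 min break → 9 h 14 min
Thu: 07:47–18:22 = 10 h 35 min; less 45 min break → 9 h 50 min
Fri: 09:21–19:26 = 10 h 5 min; less 45 min break → 9 h 20 min
Sat: 10:40–20:26 = 9 h 46 min; less 45 min break → 9 h 1 min
Total worked: 56 h 36 min = 3396 min.
Regular 44 h 0 min = 2640 min at $20.00/h; overtime 12 h 36 min = 756 min at $30.00/h.
Pay = (2640 × $20.00 + 756 × $30.00) ÷ 60 = $1258.00.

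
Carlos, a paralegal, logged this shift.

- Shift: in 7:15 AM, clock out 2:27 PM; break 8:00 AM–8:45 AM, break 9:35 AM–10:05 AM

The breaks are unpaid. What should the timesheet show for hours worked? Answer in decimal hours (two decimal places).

5.95 hours

Shift: 7:15 AM–2:27 PM = 7 h 12 min; less 75 min break → 5 h 57 min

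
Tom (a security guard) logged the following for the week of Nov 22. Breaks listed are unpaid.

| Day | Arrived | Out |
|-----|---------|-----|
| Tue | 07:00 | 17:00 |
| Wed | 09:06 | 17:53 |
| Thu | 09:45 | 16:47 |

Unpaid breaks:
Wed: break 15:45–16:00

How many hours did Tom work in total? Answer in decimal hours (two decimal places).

Tue: 07:00–17:00 = 10 h 0 min
Wed: 09:06–17:53 = 8 h 47 min; less 15 min break → 8 h 32 min
Thu: 09:45–16:47 = 7 h 2 min
Total: 10 h 0 min + 8 h 32 min + 7 h 2 min = 25 h 34 min.

25.57 hours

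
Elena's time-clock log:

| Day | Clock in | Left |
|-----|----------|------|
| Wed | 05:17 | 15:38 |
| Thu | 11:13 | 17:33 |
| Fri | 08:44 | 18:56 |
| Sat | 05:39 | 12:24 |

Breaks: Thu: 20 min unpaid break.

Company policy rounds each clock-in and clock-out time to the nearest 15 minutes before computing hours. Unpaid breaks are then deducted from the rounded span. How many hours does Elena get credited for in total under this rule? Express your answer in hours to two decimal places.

33.42 hours

Wed: in 05:17→05:15, out 15:38→15:45; 10 h 30 min
Thu: in 11:13→11:15, out 17:33→17:30; 6 h 15 min − 20 min = 5 h 55 min
Fri: in 08:44→08:45, out 18:56→19:00; 10 h 15 min
Sat: in 05:39→05:45, out 12:24→12:30; 6 h 45 min
Total credited: 33 h 25 min.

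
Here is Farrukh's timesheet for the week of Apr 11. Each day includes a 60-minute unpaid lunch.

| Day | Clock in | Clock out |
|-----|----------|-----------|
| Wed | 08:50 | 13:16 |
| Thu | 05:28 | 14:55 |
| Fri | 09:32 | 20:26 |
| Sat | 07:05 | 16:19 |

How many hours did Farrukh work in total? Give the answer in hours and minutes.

Wed: 08:50–13:16 = 4 h 26 min; less 60 min break → 3 h 26 min
Thu: 05:28–14:55 = 9 h 27 min; less 60 min break → 8 h 27 min
Fri: 09:32–20:26 = 10 h 54 min; less 60 min break → 9 h 54 min
Sat: 07:05–16:19 = 9 h 14 min; less 60 min break → 8 h 14 min
Total: 3 h 26 min + 8 h 27 min + 9 h 54 min + 8 h 14 min = 30 h 1 min.

30 h 1 min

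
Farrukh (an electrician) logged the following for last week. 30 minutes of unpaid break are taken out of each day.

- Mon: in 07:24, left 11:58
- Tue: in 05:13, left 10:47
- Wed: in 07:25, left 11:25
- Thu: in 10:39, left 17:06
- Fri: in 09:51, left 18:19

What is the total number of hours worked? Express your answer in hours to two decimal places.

Mon: 07:24–11:58 = 4 h 34 min; less 30 min break → 4 h 4 min
Tue: 05:13–10:47 = 5 h 34 min; less 30 min break → 5 h 4 min
Wed: 07:25–11:25 = 4 h 0 min; less 30 min break → 3 h 30 min
Thu: 10:39–17:06 = 6 h 27 min; less 30 min break → 5 h 57 min
Fri: 09:51–18:19 = 8 h 28 min; less 30 min break → 7 h 58 min
Total: 4 h 4 min + 5 h 4 min + 3 h 30 min + 5 h 57 min + 7 h 58 min = 26 h 33 min.

26.55 hours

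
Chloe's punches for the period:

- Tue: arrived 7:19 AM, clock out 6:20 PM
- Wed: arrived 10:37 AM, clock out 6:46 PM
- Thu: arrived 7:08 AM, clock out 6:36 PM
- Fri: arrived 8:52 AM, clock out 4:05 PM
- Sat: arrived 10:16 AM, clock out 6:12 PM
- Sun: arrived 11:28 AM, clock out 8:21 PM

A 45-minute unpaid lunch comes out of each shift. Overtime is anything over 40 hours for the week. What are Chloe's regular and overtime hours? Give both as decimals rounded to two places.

Regular 40.00 hours, overtime 10.17 hours

Tue: 7:19 AM–6:20 PM = 11 h 1 min; less 45 min break → 10 h 16 min
Wed: 10:37 AM–6:46 PM = 8 h 9 min; less 45 min break → 7 h 24 min
Thu: 7:08 AM–6:36 PM = 11 h 28 min; less 45 min break → 10 h 43 min
Fri: 8:52 AM–4:05 PM = 7 h 13 min; less 45 min break → 6 h 28 min
Sat: 10:16 AM–6:12 PM = 7 h 56 min; less 45 min break → 7 h 11 min
Sun: 11:28 AM–8:21 PM = 8 h 53 min; less 45 min break → 8 h 8 min
Total worked: 50 h 10 min = 50.17 h.
Threshold 40 h → overtime 10 h 10 min, regular 40 h 0 min.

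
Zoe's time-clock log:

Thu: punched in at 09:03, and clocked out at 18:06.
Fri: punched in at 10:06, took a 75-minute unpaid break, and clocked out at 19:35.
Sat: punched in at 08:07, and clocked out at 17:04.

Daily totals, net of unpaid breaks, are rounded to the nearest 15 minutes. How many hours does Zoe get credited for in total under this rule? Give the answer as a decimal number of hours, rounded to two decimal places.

Thu: 09:03–18:06 = 9 h 3 min → rounds to 9 h 0 min
Fri: 10:06–19:35 = 9 h 29 min − 75 min = 8 h 14 min → rounds to 8 h 15 min
Sat: 08:07–17:04 = 8 h 57 min → rounds to 9 h 0 min
Total credited: 26 h 15 min.

26.25 hours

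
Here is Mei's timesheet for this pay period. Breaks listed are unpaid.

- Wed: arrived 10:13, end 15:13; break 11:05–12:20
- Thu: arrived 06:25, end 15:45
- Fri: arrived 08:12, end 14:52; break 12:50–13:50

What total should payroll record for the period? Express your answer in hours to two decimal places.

18.75 hours

Wed: 10:13–15:13 = 5 h 0 min; less 75 min break → 3 h 45 min
Thu: 06:25–15:45 = 9 h 20 min
Fri: 08:12–14:52 = 6 h 40 min; less 60 min break → 5 h 40 min
Total: 3 h 45 min + 9 h 20 min + 5 h 40 min = 18 h 45 min.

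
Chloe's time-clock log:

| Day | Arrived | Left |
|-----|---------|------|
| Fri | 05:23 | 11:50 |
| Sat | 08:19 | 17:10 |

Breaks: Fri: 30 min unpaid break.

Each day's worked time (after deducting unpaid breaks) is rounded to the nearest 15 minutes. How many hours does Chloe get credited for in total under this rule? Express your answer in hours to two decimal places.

14.75 hours

Fri: 05:23–11:50 = 6 h 27 min − 30 min = 5 h 57 min → rounds to 6 h 0 min
Sat: 08:19–17:10 = 8 h 51 min → rounds to 8 h 45 min
Total credited: 14 h 45 min.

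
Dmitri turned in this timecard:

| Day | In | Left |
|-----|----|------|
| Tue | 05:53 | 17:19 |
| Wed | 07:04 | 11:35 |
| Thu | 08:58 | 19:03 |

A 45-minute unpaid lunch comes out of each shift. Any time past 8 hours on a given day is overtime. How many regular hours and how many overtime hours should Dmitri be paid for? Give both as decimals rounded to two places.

Tue: 05:53–17:19 = 11 h 26 min; less 45 min break → 10 h 41 min
Wed: 07:04–11:35 = 4 h 31 min; less 45 min break → 3 h 46 min
Thu: 08:58–19:03 = 10 h 5 min; less 45 min break → 9 h 20 min
Tue reg 8 h 0 min / OT 2 h 41 min; Wed reg 3 h 46 min / OT 0 h 0 min; Thu reg 8 h 0 min / OT 1 h 20 min.
Totals: regular 19 h 46 min, overtime 4 h 1 min.

Regular 19.77 hours, overtime 4.02 hours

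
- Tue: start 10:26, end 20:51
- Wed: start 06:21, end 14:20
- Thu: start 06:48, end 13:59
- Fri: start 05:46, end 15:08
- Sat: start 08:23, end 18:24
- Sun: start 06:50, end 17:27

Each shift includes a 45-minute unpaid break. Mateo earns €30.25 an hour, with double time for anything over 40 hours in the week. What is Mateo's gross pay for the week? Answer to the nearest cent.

€1880.54

Tue: 10:26–20:51 = 10 h 25 min; less 45 min break → 9 h 40 min
Wed: 06:21–14:20 = 7 h 59 min; less 45 min break → 7 h 14 min
Thu: 06:48–13:59 = 7 h 11 min; less 45 min break → 6 h 26 min
Fri: 05:46–15:08 = 9 h 22 min; less 45 min break → 8 h 37 min
Sat: 08:23–18:24 = 10 h 1 min; less 45 min break → 9 h 16 min
Sun: 06:50–17:27 = 10 h 37 min; less 45 min break → 9 h 52 min
Total worked: 51 h 5 min = 3065 min.
Regular 40 h 0 min = 2400 min at €30.25/h; overtime 11 h 5 min = 665 min at €60.50/h.
Pay = (2400 × €30.25 + 665 × €60.50) ÷ 60 = €1880.54.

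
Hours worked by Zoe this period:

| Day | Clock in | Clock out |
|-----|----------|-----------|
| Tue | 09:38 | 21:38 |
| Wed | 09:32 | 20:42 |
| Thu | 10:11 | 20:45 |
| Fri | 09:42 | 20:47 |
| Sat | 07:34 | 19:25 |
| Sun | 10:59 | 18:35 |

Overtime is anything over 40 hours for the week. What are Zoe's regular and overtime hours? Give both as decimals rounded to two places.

Regular 40.00 hours, overtime 24.27 hours

Tue: 09:38–21:38 = 12 h 0 min
Wed: 09:32–20:42 = 11 h 10 min
Thu: 10:11–20:45 = 10 h 34 min
Fri: 09:42–20:47 = 11 h 5 min
Sat: 07:34–19:25 = 11 h 51 min
Sun: 10:59–18:35 = 7 h 36 min
Total worked: 64 h 16 min = 64.27 h.
Threshold 40 h → overtime 24 h 16 min, regular 40 h 0 min.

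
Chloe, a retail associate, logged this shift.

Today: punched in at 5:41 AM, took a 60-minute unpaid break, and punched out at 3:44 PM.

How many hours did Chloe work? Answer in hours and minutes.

9 h 3 min

Today: 5:41 AM–3:44 PM = 10 h 3 min; less 60 min break → 9 h 3 min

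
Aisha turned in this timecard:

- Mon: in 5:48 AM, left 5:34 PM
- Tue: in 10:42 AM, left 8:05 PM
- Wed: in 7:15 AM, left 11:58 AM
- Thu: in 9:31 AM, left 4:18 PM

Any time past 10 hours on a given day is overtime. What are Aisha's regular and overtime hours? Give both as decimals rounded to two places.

Regular 30.88 hours, overtime 1.77 hours

Mon: 5:48 AM–5:34 PM = 11 h 46 min
Tue: 10:42 AM–8:05 PM = 9 h 23 min
Wed: 7:15 AM–11:58 AM = 4 h 43 min
Thu: 9:31 AM–4:18 PM = 6 h 47 min
Mon reg 10 h 0 min / OT 1 h 46 min; Tue reg 9 h 23 min / OT 0 h 0 min; Wed reg 4 h 43 min / OT 0 h 0 min; Thu reg 6 h 47 min / OT 0 h 0 min.
Totals: regular 30 h 53 min, overtime 1 h 46 min.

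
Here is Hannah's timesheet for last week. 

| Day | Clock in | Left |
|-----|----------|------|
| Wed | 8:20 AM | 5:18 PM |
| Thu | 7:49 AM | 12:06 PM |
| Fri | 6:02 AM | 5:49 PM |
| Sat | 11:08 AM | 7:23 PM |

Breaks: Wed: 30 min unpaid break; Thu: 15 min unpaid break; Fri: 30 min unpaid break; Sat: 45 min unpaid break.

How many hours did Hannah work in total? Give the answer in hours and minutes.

31 h 17 min

Wed: 8:20 AM–5:18 PM = 8 h 58 min; less 30 min break → 8 h 28 min
Thu: 7:49 AM–12:06 PM = 4 h 17 min; less 15 min break → 4 h 2 min
Fri: 6:02 AM–5:49 PM = 11 h 47 min; less 30 min break → 11 h 17 min
Sat: 11:08 AM–7:23 PM = 8 h 15 min; less 45 min break → 7 h 30 min
Total: 8 h 28 min + 4 h 2 min + 11 h 17 min + 7 h 30 min = 31 h 17 min.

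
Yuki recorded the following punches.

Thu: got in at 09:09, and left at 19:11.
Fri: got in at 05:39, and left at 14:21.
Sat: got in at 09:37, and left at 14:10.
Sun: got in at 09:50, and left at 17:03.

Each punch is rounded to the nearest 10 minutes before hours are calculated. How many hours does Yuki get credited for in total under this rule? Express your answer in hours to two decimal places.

Thu: in 09:09→09:10, out 19:11→19:10; 10 h 0 min
Fri: in 05:39→05:40, out 14:21→14:20; 8 h 40 min
Sat: in 09:37→09:40, out 14:10→14:10; 4 h 30 min
Sun: in 09:50→09:50, out 17:03→17:00; 7 h 10 min
Total credited: 30 h 20 min.

30.33 hours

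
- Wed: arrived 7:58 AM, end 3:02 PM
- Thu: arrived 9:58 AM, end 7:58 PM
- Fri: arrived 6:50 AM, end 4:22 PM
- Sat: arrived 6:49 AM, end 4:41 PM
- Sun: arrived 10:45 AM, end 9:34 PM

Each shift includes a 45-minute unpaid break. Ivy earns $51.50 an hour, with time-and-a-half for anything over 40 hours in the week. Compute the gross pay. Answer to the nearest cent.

$2332.95

Wed: 7:58 AM–3:02 PM = 7 h 4 min; less 45 min break → 6 h 19 min
Thu: 9:58 AM–7:58 PM = 10 h 0 min; less 45 min break → 9 h 15 min
Fri: 6:50 AM–4:22 PM = 9 h 32 min; less 45 min break → 8 h 47 min
Sat: 6:49 AM–4:41 PM = 9 h 52 min; less 45 min break → 9 h 7 min
Sun: 10:45 AM–9:34 PM = 10 h 49 min; less 45 min break → 10 h 4 min
Total worked: 43 h 32 min = 2612 min.
Regular 40 h 0 min = 2400 min at $51.50/h; overtime 3 h 32 min = 212 min at $77.25/h.
Pay = (2400 × $51.50 + 212 × $77.25) ÷ 60 = $2332.95.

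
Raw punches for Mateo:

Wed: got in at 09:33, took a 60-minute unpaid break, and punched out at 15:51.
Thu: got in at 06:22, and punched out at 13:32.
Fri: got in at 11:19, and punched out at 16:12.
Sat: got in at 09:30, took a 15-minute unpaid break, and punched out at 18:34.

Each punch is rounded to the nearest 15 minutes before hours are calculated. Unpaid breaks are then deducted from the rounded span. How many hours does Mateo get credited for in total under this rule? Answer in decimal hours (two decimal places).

26.25 hours

Wed: in 09:33→09:30, out 15:51→15:45; 6 h 15 min − 60 min = 5 h 15 min
Thu: in 06:22→06:15, out 13:32→13:30; 7 h 15 min
Fri: in 11:19→11:15, out 16:12→16:15; 5 h 0 min
Sat: in 09:30→09:30, out 18:34→18:30; 9 h 0 min − 15 min = 8 h 45 min
Total credited: 26 h 15 min.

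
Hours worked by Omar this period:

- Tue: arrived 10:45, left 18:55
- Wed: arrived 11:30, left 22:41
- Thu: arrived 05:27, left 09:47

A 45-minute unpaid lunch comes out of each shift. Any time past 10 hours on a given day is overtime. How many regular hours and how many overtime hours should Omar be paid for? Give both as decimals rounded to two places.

Tue: 10:45–18:55 = 8 h 10 min; less 45 min break → 7 h 25 min
Wed: 11:30–22:41 = 11 h 11 min; less 45 min break → 10 h 26 min
Thu: 05:27–09:47 = 4 h 20 min; less 45 min break → 3 h 35 min
Tue reg 7 h 25 min / OT 0 h 0 min; Wed reg 10 h 0 min / OT 0 h 26 min; Thu reg 3 h 35 min / OT 0 h 0 min.
Totals: regular 21 h 0 min, overtime 0 h 26 min.

Regular 21.00 hours, overtime 0.43 hours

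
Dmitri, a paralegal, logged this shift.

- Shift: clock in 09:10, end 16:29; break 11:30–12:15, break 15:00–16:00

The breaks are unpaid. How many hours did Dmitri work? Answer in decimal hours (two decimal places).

Shift: 09:10–16:29 = 7 h 19 min; less 105 min break → 5 h 34 min

5.57 hours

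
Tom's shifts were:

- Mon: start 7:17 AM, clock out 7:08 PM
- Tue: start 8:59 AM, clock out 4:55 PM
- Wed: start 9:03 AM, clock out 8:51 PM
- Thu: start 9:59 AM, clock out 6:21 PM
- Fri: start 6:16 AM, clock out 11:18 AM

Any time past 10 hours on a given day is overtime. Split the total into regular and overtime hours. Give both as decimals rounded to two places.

Mon: 7:17 AM–7:08 PM = 11 h 51 min
Tue: 8:59 AM–4:55 PM = 7 h 56 min
Wed: 9:03 AM–8:51 PM = 11 h 48 min
Thu: 9:59 AM–6:21 PM = 8 h 22 min
Fri: 6:16 AM–11:18 AM = 5 h 2 min
Mon reg 10 h 0 min / OT 1 h 51 min; Tue reg 7 h 56 min / OT 0 h 0 min; Wed reg 10 h 0 min / OT 1 h 48 min; Thu reg 8 h 22 min / OT 0 h 0 min; Fri reg 5 h 2 min / OT 0 h 0 min.
Totals: regular 41 h 20 min, overtime 3 h 39 min.

Regular 41.33 hours, overtime 3.65 hours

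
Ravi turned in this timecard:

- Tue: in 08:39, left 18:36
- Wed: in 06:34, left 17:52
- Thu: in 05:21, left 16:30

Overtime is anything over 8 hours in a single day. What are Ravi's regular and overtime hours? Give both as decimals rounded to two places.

Regular 24.00 hours, overtime 8.40 hours

Tue: 08:39–18:36 = 9 h 57 min
Wed: 06:34–17:52 = 11 h 18 min
Thu: 05:21–16:30 = 11 h 9 min
Tue reg 8 h 0 min / OT 1 h 57 min; Wed reg 8 h 0 min / OT 3 h 18 min; Thu reg 8 h 0 min / OT 3 h 9 min.
Totals: regular 24 h 0 min, overtime 8 h 24 min.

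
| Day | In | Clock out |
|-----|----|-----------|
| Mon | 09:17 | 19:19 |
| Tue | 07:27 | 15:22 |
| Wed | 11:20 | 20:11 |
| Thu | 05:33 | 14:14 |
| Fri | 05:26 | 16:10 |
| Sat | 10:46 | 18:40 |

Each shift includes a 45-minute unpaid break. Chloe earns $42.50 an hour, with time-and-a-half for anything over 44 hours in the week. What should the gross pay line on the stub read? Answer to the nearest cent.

$2228.06

Mon: 09:17–19:19 = 10 h 2 min; less 45 min break → 9 h 17 min
Tue: 07:27–15:22 = 7 h 55 min; less 45 min break → 7 h 10 min
Wed: 11:20–20:11 = 8 h 51 min; less 45 min break → 8 h 6 min
Thu: 05:33–14:14 = 8 h 41 min; less 45 min break → 7 h 56 min
Fri: 05:26–16:10 = 10 h 44 min; less 45 min break → 9 h 59 min
Sat: 10:46–18:40 = 7 h 54 min; less 45 min break → 7 h 9 min
Total worked: 49 h 37 min = 2977 min.
Regular 44 h 0 min = 2640 min at $42.50/h; overtime 5 h 37 min = 337 min at $63.75/h.
Pay = (2640 × $42.50 + 337 × $63.75) ÷ 60 = $2228.06.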